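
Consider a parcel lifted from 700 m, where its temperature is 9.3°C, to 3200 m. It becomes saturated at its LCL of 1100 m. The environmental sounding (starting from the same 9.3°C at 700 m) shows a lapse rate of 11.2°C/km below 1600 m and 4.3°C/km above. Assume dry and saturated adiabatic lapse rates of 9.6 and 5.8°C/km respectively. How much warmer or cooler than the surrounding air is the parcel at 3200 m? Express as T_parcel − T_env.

Parcel:
  Dry to 1100 m: -9.6 × 0.4 km = -3.84°C, so T = 5.46°C.
  Saturated to 3200 m: -5.8 × 2.1 km = -12.18°C, so T = -6.72°C.
Environment:
  Environment, lower layer to 1600 m: -11.2 × 0.9 km = -10.08°C, so T = -0.78°C.
  Environment, upper layer to 3200 m: -4.3 × 1.6 km = -6.88°C, so T = -7.66°C.
T_parcel − T_env = -6.72 − (-7.66) = +0.94°C

+0.94°C (parcel warmer than environment)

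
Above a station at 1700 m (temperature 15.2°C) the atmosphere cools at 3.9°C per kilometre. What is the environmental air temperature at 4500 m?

4.28°C

From 1700 m to 4500 m (environmental): cools by 3.9 × 2.8 = 10.92°C, giving 4.28°C.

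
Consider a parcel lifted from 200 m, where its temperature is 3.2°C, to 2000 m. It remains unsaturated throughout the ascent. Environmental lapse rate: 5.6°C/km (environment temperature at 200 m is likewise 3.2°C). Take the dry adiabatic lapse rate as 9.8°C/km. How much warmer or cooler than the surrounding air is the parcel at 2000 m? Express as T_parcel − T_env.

-7.56°C (parcel cooler than environment)

Parcel:
  Dry to 2000 m: -9.8 × 1.8 km = -17.64°C, so T = -14.44°C.
Environment:
  Environment to 2000 m: -5.6 × 1.8 km = -10.08°C, so T = -6.88°C.
T_parcel − T_env = -14.44 − (-6.88) = -7.56°C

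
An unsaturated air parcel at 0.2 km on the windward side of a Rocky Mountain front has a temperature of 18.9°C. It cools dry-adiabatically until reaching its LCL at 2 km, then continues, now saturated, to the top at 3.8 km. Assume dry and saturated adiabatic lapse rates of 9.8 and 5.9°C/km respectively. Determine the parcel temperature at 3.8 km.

-9.36°C

Dry to 2000 m: -9.8 × 1.8 km = -17.64°C, so T = 1.26°C.
Saturated to 3800 m: -5.9 × 1.8 km = -10.62°C, so T = -9.36°C.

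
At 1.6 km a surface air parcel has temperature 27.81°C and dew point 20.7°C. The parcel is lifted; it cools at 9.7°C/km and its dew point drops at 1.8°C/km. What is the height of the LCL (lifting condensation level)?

T and T_d converge at 9.7 − 1.8 = 7.9°C per km
Height above start = (27.81 − 20.7) / 7.9 = 0.9 km
LCL altitude = 1600 m + 900 m = 2500 m

2.5 km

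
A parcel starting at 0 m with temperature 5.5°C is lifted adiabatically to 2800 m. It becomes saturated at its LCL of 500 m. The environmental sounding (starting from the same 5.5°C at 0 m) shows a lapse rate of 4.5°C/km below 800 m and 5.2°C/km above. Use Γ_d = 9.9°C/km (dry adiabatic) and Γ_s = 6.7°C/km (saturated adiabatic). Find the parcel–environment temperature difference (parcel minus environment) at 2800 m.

Parcel:
  0 → 500 m (dry, 9.9°C/km): ΔT = -9.9 × 0.5 = -4.95°C → T = 0.55°C
  500 → 2800 m (saturated, 6.7°C/km): ΔT = -6.7 × 2.3 = -15.41°C → T = -14.86°C
Environment:
  0 → 800 m (environment, lower layer, 4.5°C/km): ΔT = -4.5 × 0.8 = -3.6°C → T = 1.9°C
  800 → 2800 m (environment, upper layer, 5.2°C/km): ΔT = -5.2 × 2 = -10.4°C → T = -8.5°C
T_parcel − T_env = -14.86 − (-8.5) = -6.36°C

-6.36°C (parcel cooler than environment)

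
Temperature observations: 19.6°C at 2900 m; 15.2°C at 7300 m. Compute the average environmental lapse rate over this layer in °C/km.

Γ = −ΔT/Δz = (19.6 − 15.2) / (7300 − 2900) m
  = 4.4°C / 4.4 km = 1°C/km

1°C/km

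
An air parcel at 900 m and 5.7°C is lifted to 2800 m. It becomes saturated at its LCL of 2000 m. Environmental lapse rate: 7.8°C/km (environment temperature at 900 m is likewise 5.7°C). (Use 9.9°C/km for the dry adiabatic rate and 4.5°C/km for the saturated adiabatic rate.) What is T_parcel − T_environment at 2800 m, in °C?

Parcel:
  Dry to 2000 m: -9.9 × 1.1 km = -10.89°C, so T = -5.19°C.
  Saturated to 2800 m: -4.5 × 0.8 km = -3.6°C, so T = -8.79°C.
Environment:
  Environment to 2800 m: -7.8 × 1.9 km = -14.82°C, so T = -9.12°C.
T_parcel − T_env = -8.79 − (-9.12) = +0.33°C

+0.33°C (parcel warmer than environment)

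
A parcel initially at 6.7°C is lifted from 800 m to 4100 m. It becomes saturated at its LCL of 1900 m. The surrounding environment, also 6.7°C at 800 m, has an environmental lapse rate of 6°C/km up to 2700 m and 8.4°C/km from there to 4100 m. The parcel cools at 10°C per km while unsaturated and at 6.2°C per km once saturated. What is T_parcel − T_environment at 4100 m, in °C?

Parcel:
  Dry to 1900 m: -10 × 1.1 km = -11°C, so T = -4.3°C.
  Saturated to 4100 m: -6.2 × 2.2 km = -13.64°C, so T = -17.94°C.
Environment:
  Environment, lower layer to 2700 m: -6 × 1.9 km = -11.4°C, so T = -4.7°C.
  Environment, upper layer to 4100 m: -8.4 × 1.4 km = -11.76°C, so T = -16.46°C.
T_parcel − T_env = -17.94 − (-16.46) = -1.48°C

-1.48°C (parcel cooler than environment)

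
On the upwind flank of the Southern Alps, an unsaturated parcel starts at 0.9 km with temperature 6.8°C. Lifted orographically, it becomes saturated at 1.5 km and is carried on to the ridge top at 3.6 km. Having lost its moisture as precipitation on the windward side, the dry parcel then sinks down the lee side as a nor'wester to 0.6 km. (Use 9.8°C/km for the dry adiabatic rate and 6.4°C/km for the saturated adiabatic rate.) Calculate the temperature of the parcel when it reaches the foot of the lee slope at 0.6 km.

From 900 m to 1500 m (dry): cools by 9.8 × 0.6 = 5.88°C, giving 0.92°C.
From 1500 m to 3600 m (saturated): cools by 6.4 × 2.1 = 13.44°C, giving -12.52°C.
From 3600 m to 600 m (dry descent): warms by 9.8 × 3 = 29.4°C, giving 16.88°C.

16.88°C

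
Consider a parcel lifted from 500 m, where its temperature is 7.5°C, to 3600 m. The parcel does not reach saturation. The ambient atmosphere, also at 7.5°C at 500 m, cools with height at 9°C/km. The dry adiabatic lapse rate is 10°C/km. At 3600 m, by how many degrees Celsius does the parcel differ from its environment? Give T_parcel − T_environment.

Parcel:
  500–3600 m, dry: Δz = 3.1 km ⇒ ΔT = -31°C; T = -23.5°C
Environment:
  500–3600 m, environment: Δz = 3.1 km ⇒ ΔT = -27.9°C; T = -20.4°C
T_parcel − T_env = -23.5 − (-20.4) = -3.1°C

-3.1°C (parcel cooler than environment)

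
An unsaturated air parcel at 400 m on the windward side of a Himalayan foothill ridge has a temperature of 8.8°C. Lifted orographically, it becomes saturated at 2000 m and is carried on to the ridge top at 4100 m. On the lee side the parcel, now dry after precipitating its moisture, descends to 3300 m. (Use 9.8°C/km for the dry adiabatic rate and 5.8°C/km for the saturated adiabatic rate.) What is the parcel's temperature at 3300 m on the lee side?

From 400 m to 2000 m (dry): cools by 9.8 × 1.6 = 15.68°C, giving -6.88°C.
From 2000 m to 4100 m (saturated): cools by 5.8 × 2.1 = 12.18°C, giving -19.06°C.
From 4100 m to 3300 m (dry descent): warms by 9.8 × 0.8 = 7.84°C, giving -11.22°C.

-11.22°C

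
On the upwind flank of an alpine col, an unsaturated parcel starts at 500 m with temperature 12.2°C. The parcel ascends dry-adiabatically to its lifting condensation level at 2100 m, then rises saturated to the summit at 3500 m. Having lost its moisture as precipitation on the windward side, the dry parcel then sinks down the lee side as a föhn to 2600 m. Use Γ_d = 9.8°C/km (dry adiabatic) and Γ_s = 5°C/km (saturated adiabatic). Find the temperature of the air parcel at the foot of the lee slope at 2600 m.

-1.66°C

Dry to 2100 m: -9.8 × 1.6 km = -15.68°C, so T = -3.48°C.
Saturated to 3500 m: -5 × 1.4 km = -7°C, so T = -10.48°C.
Dry descent to 2600 m: +9.8 × 0.9 km = +8.82°C, so T = -1.66°C.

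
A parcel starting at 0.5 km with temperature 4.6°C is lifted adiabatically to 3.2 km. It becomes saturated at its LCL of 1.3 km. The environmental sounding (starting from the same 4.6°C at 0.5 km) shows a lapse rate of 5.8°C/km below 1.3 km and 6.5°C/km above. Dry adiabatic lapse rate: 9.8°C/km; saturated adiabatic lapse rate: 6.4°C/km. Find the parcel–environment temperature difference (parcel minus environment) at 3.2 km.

Parcel:
  From 500 m to 1300 m (dry): cools by 9.8 × 0.8 = 7.84°C, giving -3.24°C.
  From 1300 m to 3200 m (saturated): cools by 6.4 × 1.9 = 12.16°C, giving -15.4°C.
Environment:
  From 500 m to 1300 m (environment, lower layer): cools by 5.8 × 0.8 = 4.64°C, giving -0.04°C.
  From 1300 m to 3200 m (environment, upper layer): cools by 6.5 × 1.9 = 12.35°C, giving -12.39°C.
T_parcel − T_env = -15.4 − (-12.39) = -3.01°C

-3.01°C (parcel cooler than environment)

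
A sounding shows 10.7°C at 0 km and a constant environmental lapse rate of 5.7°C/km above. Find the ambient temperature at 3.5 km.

0–3500 m, environmental: Δz = 3.5 km ⇒ ΔT = -19.95°C; T = -9.25°C

-9.25°C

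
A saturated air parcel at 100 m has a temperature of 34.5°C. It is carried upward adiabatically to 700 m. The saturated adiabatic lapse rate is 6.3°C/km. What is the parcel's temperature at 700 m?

100 → 700 m (saturated adiabatic, 6.3°C/km): ΔT = -6.3 × 0.6 = -3.78°C → T = 30.72°C

30.72°C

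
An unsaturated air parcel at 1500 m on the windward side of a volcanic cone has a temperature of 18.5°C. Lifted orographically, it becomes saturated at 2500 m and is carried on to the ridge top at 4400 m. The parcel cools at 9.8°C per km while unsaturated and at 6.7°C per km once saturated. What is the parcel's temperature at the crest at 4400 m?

-4.03°C

From 1500 m to 2500 m (dry): cools by 9.8 × 1 = 9.8°C, giving 8.7°C.
From 2500 m to 4400 m (saturated): cools by 6.7 × 1.9 = 12.73°C, giving -4.03°C.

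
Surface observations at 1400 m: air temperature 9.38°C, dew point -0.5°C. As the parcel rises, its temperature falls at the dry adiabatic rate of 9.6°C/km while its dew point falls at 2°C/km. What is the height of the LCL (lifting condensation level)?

T and T_d converge at 9.6 − 2 = 7.6°C per km
Height above start = (9.38 − (-0.5)) / 7.6 = 1.3 km
LCL altitude = 1400 m + 1300 m = 2700 m

2700 m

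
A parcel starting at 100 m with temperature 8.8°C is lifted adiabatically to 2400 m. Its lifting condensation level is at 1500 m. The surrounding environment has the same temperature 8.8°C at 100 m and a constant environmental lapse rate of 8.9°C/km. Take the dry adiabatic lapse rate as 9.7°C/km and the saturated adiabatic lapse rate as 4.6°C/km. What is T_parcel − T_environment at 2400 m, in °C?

Parcel:
  From 100 m to 1500 m (dry): cools by 9.7 × 1.4 = 13.58°C, giving -4.78°C.
  From 1500 m to 2400 m (saturated): cools by 4.6 × 0.9 = 4.14°C, giving -8.92°C.
Environment:
  From 100 m to 2400 m (environment): cools by 8.9 × 2.3 = 20.47°C, giving -11.67°C.
T_parcel − T_env = -8.92 − (-11.67) = +2.75°C

+2.75°C (parcel warmer than environment)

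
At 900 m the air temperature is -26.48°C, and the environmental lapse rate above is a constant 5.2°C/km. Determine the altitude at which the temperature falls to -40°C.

Height above start = (-26.48 − (-40)) / 5.2 = 2.6 km
Altitude = 900 m + 2600 m = 3500 m

3500 m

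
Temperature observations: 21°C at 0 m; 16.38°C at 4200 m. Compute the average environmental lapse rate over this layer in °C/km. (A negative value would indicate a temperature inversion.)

1.1°C/km

Γ = −ΔT/Δz = (21 − 16.38) / (4200 − 0) m
  = 4.62°C / 4.2 km = 1.1°C/km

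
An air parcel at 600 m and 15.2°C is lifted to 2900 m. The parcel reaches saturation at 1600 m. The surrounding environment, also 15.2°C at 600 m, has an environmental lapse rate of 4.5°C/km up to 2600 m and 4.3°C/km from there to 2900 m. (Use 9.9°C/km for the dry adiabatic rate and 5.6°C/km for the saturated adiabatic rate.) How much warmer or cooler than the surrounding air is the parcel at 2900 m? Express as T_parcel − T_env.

Parcel:
  600 → 1600 m (dry, 9.9°C/km): ΔT = -9.9 × 1 = -9.9°C → T = 5.3°C
  1600 → 2900 m (saturated, 5.6°C/km): ΔT = -5.6 × 1.3 = -7.28°C → T = -1.98°C
Environment:
  600 → 2600 m (environment, lower layer, 4.5°C/km): ΔT = -4.5 × 2 = -9°C → T = 6.2°C
  2600 → 2900 m (environment, upper layer, 4.3°C/km): ΔT = -4.3 × 0.3 = -1.29°C → T = 4.91°C
T_parcel − T_env = -1.98 − 4.91 = -6.89°C

-6.89°C (parcel cooler than environment)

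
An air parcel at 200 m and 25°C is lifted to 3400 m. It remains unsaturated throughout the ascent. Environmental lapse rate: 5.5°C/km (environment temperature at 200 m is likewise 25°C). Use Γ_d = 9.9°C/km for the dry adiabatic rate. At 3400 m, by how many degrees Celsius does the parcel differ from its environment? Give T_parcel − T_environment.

Parcel:
  From 200 m to 3400 m (dry): cools by 9.9 × 3.2 = 31.68°C, giving -6.68°C.
Environment:
  From 200 m to 3400 m (environment): cools by 5.5 × 3.2 = 17.6°C, giving 7.4°C.
T_parcel − T_env = -6.68 − 7.4 = -14.08°C

-14.08°C (parcel cooler than environment)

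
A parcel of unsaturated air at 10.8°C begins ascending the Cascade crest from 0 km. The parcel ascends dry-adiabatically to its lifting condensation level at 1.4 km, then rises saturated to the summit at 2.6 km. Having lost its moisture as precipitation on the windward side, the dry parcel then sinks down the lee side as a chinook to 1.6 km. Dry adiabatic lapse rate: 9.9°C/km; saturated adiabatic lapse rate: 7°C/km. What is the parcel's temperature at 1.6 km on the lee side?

0–1400 m, dry: Δz = 1.4 km ⇒ ΔT = -13.86°C; T = -3.06°C
1400–2600 m, saturated: Δz = 1.2 km ⇒ ΔT = -8.4°C; T = -11.46°C
2600–1600 m, dry descent: Δz = 1 km ⇒ ΔT = +9.9°C; T = -1.56°C

-1.56°C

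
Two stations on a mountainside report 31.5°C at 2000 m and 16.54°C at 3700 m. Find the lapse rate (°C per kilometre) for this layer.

8.8°C/km

Γ = −ΔT/Δz = (31.5 − 16.54) / (3700 − 2000) m
  = 14.96°C / 1.7 km = 8.8°C/km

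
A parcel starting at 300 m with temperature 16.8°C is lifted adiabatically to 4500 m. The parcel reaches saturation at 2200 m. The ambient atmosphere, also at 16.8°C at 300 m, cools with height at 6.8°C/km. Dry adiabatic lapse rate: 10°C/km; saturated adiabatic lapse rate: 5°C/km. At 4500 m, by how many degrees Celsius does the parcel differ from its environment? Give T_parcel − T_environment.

-1.94°C (parcel cooler than environment)

Parcel:
  300–2200 m, dry: Δz = 1.9 km ⇒ ΔT = -19°C; T = -2.2°C
  2200–4500 m, saturated: Δz = 2.3 km ⇒ ΔT = -11.5°C; T = -13.7°C
Environment:
  300–4500 m, environment: Δz = 4.2 km ⇒ ΔT = -28.56°C; T = -11.76°C
T_parcel − T_env = -13.7 − (-11.76) = -1.94°C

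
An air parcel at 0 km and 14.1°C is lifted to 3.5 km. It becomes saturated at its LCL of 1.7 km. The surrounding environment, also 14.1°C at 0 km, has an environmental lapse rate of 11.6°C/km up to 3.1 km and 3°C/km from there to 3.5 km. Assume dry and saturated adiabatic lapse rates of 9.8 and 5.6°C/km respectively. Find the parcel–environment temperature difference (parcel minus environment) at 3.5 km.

Parcel:
  0 → 1700 m (dry, 9.8°C/km): ΔT = -9.8 × 1.7 = -16.66°C → T = -2.56°C
  1700 → 3500 m (saturated, 5.6°C/km): ΔT = -5.6 × 1.8 = -10.08°C → T = -12.64°C
Environment:
  0 → 3100 m (environment, lower layer, 11.6°C/km): ΔT = -11.6 × 3.1 = -35.96°C → T = -21.86°C
  3100 → 3500 m (environment, upper layer, 3°C/km): ΔT = -3 × 0.4 = -1.2°C → T = -23.06°C
T_parcel − T_env = -12.64 − (-23.06) = +10.42°C

+10.42°C (parcel warmer than environment)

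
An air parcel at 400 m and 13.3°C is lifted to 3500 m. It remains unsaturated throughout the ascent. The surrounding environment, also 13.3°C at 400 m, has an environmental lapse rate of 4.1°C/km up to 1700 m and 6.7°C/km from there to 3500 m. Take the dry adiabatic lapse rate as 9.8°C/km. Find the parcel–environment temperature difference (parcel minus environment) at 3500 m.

Parcel:
  400 → 3500 m (dry, 9.8°C/km): ΔT = -9.8 × 3.1 = -30.38°C → T = -17.08°C
Environment:
  400 → 1700 m (environment, lower layer, 4.1°C/km): ΔT = -4.1 × 1.3 = -5.33°C → T = 7.97°C
  1700 → 3500 m (environment, upper layer, 6.7°C/km): ΔT = -6.7 × 1.8 = -12.06°C → T = -4.09°C
T_parcel − T_env = -17.08 − (-4.09) = -12.99°C

-12.99°C (parcel cooler than environment)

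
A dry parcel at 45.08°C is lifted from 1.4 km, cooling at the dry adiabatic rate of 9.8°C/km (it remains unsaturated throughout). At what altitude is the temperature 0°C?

6 km

Height above start = (45.08 − 0) / 9.8 = 4.6 km
Altitude = 1400 m + 4600 m = 6000 m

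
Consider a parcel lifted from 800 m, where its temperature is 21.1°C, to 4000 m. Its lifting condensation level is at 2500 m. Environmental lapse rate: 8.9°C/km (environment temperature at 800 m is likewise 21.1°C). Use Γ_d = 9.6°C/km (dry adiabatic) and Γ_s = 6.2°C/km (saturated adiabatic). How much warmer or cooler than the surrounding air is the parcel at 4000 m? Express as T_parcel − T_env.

Parcel:
  800–2500 m, dry: Δz = 1.7 km ⇒ ΔT = -16.32°C; T = 4.78°C
  2500–4000 m, saturated: Δz = 1.5 km ⇒ ΔT = -9.3°C; T = -4.52°C
Environment:
  800–4000 m, environment: Δz = 3.2 km ⇒ ΔT = -28.48°C; T = -7.38°C
T_parcel − T_env = -4.52 − (-7.38) = +2.86°C

+2.86°C (parcel warmer than environment)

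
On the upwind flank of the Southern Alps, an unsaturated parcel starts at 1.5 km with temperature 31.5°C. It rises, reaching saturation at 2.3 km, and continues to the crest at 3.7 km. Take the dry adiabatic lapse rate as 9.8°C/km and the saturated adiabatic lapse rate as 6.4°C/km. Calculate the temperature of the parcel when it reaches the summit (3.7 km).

Dry to 2300 m: -9.8 × 0.8 km = -7.84°C, so T = 23.66°C.
Saturated to 3700 m: -6.4 × 1.4 km = -8.96°C, so T = 14.7°C.

14.7°C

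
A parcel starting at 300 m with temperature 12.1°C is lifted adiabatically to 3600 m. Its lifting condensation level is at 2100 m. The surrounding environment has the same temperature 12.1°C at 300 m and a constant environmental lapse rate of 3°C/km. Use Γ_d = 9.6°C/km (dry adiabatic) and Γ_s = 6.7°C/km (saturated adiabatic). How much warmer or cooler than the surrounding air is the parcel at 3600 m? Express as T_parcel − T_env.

-17.43°C (parcel cooler than environment)

Parcel:
  300–2100 m, dry: Δz = 1.8 km ⇒ ΔT = -17.28°C; T = -5.18°C
  2100–3600 m, saturated: Δz = 1.5 km ⇒ ΔT = -10.05°C; T = -15.23°C
Environment:
  300–3600 m, environment: Δz = 3.3 km ⇒ ΔT = -9.9°C; T = 2.2°C
T_parcel − T_env = -15.23 − 2.2 = -17.43°C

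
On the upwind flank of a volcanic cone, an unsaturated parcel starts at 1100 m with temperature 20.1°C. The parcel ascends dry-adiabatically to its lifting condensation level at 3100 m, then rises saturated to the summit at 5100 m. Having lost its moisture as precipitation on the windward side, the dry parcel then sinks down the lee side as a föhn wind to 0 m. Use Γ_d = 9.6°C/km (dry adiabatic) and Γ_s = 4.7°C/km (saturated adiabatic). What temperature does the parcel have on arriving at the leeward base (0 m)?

From 1100 m to 3100 m (dry): cools by 9.6 × 2 = 19.2°C, giving 0.9°C.
From 3100 m to 5100 m (saturated): cools by 4.7 × 2 = 9.4°C, giving -8.5°C.
From 5100 m to 0 m (dry descent): warms by 9.6 × 5.1 = 48.96°C, giving 40.46°C.

40.46°C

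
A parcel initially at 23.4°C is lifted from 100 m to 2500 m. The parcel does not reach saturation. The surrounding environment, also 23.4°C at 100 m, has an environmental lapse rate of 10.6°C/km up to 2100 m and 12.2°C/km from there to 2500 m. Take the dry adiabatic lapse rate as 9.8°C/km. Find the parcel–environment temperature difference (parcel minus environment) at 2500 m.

+2.56°C (parcel warmer than environment)

Parcel:
  From 100 m to 2500 m (dry): cools by 9.8 × 2.4 = 23.52°C, giving -0.12°C.
Environment:
  From 100 m to 2100 m (environment, lower layer): cools by 10.6 × 2 = 21.2°C, giving 2.2°C.
  From 2100 m to 2500 m (environment, upper layer): cools by 12.2 × 0.4 = 4.88°C, giving -2.68°C.
T_parcel − T_env = -0.12 − (-2.68) = +2.56°C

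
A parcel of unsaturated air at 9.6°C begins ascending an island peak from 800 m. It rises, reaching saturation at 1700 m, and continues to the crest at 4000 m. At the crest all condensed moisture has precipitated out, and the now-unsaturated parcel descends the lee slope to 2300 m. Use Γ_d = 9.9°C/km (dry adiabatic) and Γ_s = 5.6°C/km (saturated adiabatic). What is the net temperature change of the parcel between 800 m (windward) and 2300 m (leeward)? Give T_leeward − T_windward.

800–1700 m, dry: Δz = 0.9 km ⇒ ΔT = -8.91°C; T = 0.69°C
1700–4000 m, saturated: Δz = 2.3 km ⇒ ΔT = -12.88°C; T = -12.19°C
4000–2300 m, dry descent: Δz = 1.7 km ⇒ ΔT = +16.83°C; T = 4.64°C
Net change vs windward start: 4.64 − 9.6 = -4.96°C

-4.96°C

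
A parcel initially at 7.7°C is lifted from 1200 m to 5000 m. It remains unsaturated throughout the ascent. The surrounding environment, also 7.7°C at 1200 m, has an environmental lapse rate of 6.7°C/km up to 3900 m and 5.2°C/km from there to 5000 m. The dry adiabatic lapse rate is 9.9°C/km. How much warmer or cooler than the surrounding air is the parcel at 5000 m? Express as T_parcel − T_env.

-13.81°C (parcel cooler than environment)

Parcel:
  1200 → 5000 m (dry, 9.9°C/km): ΔT = -9.9 × 3.8 = -37.62°C → T = -29.92°C
Environment:
  1200 → 3900 m (environment, lower layer, 6.7°C/km): ΔT = -6.7 × 2.7 = -18.09°C → T = -10.39°C
  3900 → 5000 m (environment, upper layer, 5.2°C/km): ΔT = -5.2 × 1.1 = -5.72°C → T = -16.11°C
T_parcel − T_env = -29.92 − (-16.11) = -13.81°C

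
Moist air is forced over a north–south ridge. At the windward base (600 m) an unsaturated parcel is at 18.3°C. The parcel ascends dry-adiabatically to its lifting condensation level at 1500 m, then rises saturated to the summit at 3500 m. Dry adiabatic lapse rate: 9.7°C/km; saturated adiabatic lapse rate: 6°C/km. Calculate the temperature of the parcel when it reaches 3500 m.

-2.43°C

From 600 m to 1500 m (dry): cools by 9.7 × 0.9 = 8.73°C, giving 9.57°C.
From 1500 m to 3500 m (saturated): cools by 6 × 2 = 12°C, giving -2.43°C.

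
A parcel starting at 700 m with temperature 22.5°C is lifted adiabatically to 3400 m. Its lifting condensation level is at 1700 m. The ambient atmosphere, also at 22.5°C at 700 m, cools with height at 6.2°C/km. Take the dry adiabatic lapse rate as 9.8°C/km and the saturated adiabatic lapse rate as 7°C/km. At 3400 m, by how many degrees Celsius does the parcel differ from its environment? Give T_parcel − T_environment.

-4.96°C (parcel cooler than environment)

Parcel:
  700 → 1700 m (dry, 9.8°C/km): ΔT = -9.8 × 1 = -9.8°C → T = 12.7°C
  1700 → 3400 m (saturated, 7°C/km): ΔT = -7 × 1.7 = -11.9°C → T = 0.8°C
Environment:
  700 → 3400 m (environment, 6.2°C/km): ΔT = -6.2 × 2.7 = -16.74°C → T = 5.76°C
T_parcel − T_env = 0.8 − 5.76 = -4.96°C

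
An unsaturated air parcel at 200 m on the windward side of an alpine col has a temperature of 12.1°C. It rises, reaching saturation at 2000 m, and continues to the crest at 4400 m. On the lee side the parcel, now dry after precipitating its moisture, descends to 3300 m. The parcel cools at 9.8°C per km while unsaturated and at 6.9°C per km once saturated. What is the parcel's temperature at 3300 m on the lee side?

Dry to 2000 m: -9.8 × 1.8 km = -17.64°C, so T = -5.54°C.
Saturated to 4400 m: -6.9 × 2.4 km = -16.56°C, so T = -22.1°C.
Dry descent to 3300 m: +9.8 × 1.1 km = +10.78°C, so T = -11.32°C.

-11.32°C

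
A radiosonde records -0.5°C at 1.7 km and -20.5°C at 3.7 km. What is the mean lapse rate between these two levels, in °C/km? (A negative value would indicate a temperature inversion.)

10°C/km

Γ = −ΔT/Δz = (-0.5 − (-20.5)) / (3700 − 1700) m
  = 20°C / 2 km = 10°C/km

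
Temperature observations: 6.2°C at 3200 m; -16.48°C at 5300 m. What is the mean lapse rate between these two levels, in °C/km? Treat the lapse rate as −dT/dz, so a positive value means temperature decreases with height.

10.8°C/km

Γ = −ΔT/Δz = (6.2 − (-16.48)) / (5300 − 3200) m
  = 22.68°C / 2.1 km = 10.8°C/km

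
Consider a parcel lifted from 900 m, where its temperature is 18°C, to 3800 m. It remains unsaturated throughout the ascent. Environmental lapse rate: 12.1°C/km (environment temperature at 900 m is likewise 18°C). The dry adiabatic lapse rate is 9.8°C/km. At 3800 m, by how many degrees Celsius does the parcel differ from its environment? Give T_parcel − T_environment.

+6.67°C (parcel warmer than environment)

Parcel:
  900–3800 m, dry: Δz = 2.9 km ⇒ ΔT = -28.42°C; T = -10.42°C
Environment:
  900–3800 m, environment: Δz = 2.9 km ⇒ ΔT = -35.09°C; T = -17.09°C
T_parcel − T_env = -10.42 − (-17.09) = +6.67°C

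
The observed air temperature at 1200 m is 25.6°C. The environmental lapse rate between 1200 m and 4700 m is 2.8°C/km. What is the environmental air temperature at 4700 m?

Environmental to 4700 m: -2.8 × 3.5 km = -9.8°C, so T = 15.8°C.

15.8°C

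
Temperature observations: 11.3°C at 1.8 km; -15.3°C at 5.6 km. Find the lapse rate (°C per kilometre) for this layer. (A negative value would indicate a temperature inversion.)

Γ = −ΔT/Δz = (11.3 − (-15.3)) / (5600 − 1800) m
  = 26.6°C / 3.8 km = 7°C/km

7°C/km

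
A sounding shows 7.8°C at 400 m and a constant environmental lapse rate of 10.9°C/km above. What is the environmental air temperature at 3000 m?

400–3000 m, environmental: Δz = 2.6 km ⇒ ΔT = -28.34°C; T = -20.54°C

-20.54°C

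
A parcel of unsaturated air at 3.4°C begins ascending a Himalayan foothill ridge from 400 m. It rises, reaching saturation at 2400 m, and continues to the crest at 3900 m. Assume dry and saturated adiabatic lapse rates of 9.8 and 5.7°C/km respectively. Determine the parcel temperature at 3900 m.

400–2400 m, dry: Δz = 2 km ⇒ ΔT = -19.6°C; T = -16.2°C
2400–3900 m, saturated: Δz = 1.5 km ⇒ ΔT = -8.55°C; T = -24.75°C

-24.75°C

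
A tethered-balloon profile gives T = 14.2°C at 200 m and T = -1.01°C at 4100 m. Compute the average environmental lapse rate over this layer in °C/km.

Γ = −ΔT/Δz = (14.2 − (-1.01)) / (4100 − 200) m
  = 15.21°C / 3.9 km = 3.9°C/km

3.9°C/km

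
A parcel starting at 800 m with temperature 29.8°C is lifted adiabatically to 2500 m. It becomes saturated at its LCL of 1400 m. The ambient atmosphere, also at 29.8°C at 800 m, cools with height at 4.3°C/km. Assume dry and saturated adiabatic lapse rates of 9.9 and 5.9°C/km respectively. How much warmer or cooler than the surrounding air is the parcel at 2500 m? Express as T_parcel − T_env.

Parcel:
  800–1400 m, dry: Δz = 0.6 km ⇒ ΔT = -5.94°C; T = 23.86°C
  1400–2500 m, saturated: Δz = 1.1 km ⇒ ΔT = -6.49°C; T = 17.37°C
Environment:
  800–2500 m, environment: Δz = 1.7 km ⇒ ΔT = -7.31°C; T = 22.49°C
T_parcel − T_env = 17.37 − 22.49 = -5.12°C

-5.12°C (parcel cooler than environment)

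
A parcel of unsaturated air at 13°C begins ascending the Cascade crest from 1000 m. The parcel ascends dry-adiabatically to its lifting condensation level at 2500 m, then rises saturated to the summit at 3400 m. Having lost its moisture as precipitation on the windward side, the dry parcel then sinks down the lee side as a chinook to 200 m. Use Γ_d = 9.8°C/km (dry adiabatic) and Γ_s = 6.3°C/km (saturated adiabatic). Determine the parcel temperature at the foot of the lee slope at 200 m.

23.99°C

1000–2500 m, dry: Δz = 1.5 km ⇒ ΔT = -14.7°C; T = -1.7°C
2500–3400 m, saturated: Δz = 0.9 km ⇒ ΔT = -5.67°C; T = -7.37°C
3400–200 m, dry descent: Δz = 3.2 km ⇒ ΔT = +31.36°C; T = 23.99°C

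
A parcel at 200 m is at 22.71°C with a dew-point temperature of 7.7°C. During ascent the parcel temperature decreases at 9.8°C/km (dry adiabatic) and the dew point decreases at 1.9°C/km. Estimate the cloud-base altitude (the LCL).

2100 m

T and T_d converge at 9.8 − 1.9 = 7.9°C per km
Height above start = (22.71 − 7.7) / 7.9 = 1.9 km
LCL altitude = 200 m + 1900 m = 2100 m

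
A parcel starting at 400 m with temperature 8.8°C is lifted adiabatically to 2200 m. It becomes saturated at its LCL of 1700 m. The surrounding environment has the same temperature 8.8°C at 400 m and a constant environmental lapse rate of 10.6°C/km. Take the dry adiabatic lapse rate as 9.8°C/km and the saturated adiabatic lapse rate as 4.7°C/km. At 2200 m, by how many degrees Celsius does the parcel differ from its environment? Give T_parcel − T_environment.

Parcel:
  Dry to 1700 m: -9.8 × 1.3 km = -12.74°C, so T = -3.94°C.
  Saturated to 2200 m: -4.7 × 0.5 km = -2.35°C, so T = -6.29°C.
Environment:
  Environment to 2200 m: -10.6 × 1.8 km = -19.08°C, so T = -10.28°C.
T_parcel − T_env = -6.29 − (-10.28) = +3.99°C

+3.99°C (parcel warmer than environment)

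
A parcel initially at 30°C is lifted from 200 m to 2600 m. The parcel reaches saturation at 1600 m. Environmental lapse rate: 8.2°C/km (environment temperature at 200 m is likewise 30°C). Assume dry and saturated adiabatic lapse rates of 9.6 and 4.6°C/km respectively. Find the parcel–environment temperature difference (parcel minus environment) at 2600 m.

Parcel:
  200–1600 m, dry: Δz = 1.4 km ⇒ ΔT = -13.44°C; T = 16.56°C
  1600–2600 m, saturated: Δz = 1 km ⇒ ΔT = -4.6°C; T = 11.96°C
Environment:
  200–2600 m, environment: Δz = 2.4 km ⇒ ΔT = -19.68°C; T = 10.32°C
T_parcel − T_env = 11.96 − 10.32 = +1.64°C

+1.64°C (parcel warmer than environment)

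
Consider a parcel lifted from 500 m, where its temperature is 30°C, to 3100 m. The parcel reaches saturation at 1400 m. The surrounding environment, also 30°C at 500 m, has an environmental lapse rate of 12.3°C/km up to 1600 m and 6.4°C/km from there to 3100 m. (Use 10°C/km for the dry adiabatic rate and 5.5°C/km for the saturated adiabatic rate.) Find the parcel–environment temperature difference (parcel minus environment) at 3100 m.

Parcel:
  From 500 m to 1400 m (dry): cools by 10 × 0.9 = 9°C, giving 21°C.
  From 1400 m to 3100 m (saturated): cools by 5.5 × 1.7 = 9.35°C, giving 11.65°C.
Environment:
  From 500 m to 1600 m (environment, lower layer): cools by 12.3 × 1.1 = 13.53°C, giving 16.47°C.
  From 1600 m to 3100 m (environment, upper layer): cools by 6.4 × 1.5 = 9.6°C, giving 6.87°C.
T_parcel − T_env = 11.65 − 6.87 = +4.78°C

+4.78°C (parcel warmer than environment)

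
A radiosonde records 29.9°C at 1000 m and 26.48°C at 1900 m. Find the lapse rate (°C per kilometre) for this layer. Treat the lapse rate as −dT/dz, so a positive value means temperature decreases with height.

Γ = −ΔT/Δz = (29.9 − 26.48) / (1900 − 1000) m
  = 3.42°C / 0.9 km = 3.8°C/km

3.8°C/km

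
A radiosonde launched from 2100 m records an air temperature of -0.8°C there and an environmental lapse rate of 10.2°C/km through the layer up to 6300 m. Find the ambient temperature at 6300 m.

-43.64°C

From 2100 m to 6300 m (environmental): cools by 10.2 × 4.2 = 42.84°C, giving -43.64°C.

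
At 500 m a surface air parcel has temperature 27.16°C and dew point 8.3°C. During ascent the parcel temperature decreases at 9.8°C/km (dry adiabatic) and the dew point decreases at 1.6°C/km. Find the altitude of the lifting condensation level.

2800 m

T and T_d converge at 9.8 − 1.6 = 8.2°C per km
Height above start = (27.16 − 8.3) / 8.2 = 2.3 km
LCL altitude = 500 m + 2300 m = 2800 m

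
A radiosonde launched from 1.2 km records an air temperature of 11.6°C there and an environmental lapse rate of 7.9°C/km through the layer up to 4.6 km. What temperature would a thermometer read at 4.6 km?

1200–4600 m, environmental: Δz = 3.4 km ⇒ ΔT = -26.86°C; T = -15.26°C

-15.26°C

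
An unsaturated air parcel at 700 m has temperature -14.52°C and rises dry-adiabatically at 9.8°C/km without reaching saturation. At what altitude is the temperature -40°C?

Height above start = (-14.52 − (-40)) / 9.8 = 2.6 km
Altitude = 700 m + 2600 m = 3300 m

3300 m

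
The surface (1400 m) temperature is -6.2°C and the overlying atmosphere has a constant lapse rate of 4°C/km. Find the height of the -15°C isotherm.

Height above start = (-6.2 − (-15)) / 4 = 2.2 km
Altitude = 1400 m + 2200 m = 3600 m

3600 m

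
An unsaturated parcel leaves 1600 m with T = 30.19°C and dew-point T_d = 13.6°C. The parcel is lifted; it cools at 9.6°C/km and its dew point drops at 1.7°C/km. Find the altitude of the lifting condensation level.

3700 m

T and T_d converge at 9.6 − 1.7 = 7.9°C per km
Height above start = (30.19 − 13.6) / 7.9 = 2.1 km
LCL altitude = 1600 m + 2100 m = 3700 m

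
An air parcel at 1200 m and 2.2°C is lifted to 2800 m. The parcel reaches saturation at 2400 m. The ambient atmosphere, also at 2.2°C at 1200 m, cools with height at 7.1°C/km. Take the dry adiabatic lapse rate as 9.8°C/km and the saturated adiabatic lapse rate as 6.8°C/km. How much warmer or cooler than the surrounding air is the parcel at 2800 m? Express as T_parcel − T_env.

Parcel:
  Dry to 2400 m: -9.8 × 1.2 km = -11.76°C, so T = -9.56°C.
  Saturated to 2800 m: -6.8 × 0.4 km = -2.72°C, so T = -12.28°C.
Environment:
  Environment to 2800 m: -7.1 × 1.6 km = -11.36°C, so T = -9.16°C.
T_parcel − T_env = -12.28 − (-9.16) = -3.12°C

-3.12°C (parcel cooler than environment)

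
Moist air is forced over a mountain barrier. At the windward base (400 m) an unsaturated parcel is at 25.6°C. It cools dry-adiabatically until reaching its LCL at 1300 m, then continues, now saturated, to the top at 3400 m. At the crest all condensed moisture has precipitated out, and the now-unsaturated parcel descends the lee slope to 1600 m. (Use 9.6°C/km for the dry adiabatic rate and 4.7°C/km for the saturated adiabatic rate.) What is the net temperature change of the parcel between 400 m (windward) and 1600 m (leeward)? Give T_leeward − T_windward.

From 400 m to 1300 m (dry): cools by 9.6 × 0.9 = 8.64°C, giving 16.96°C.
From 1300 m to 3400 m (saturated): cools by 4.7 × 2.1 = 9.87°C, giving 7.09°C.
From 3400 m to 1600 m (dry descent): warms by 9.6 × 1.8 = 17.28°C, giving 24.37°C.
Net change vs windward start: 24.37 − 25.6 = -1.23°C

-1.23°C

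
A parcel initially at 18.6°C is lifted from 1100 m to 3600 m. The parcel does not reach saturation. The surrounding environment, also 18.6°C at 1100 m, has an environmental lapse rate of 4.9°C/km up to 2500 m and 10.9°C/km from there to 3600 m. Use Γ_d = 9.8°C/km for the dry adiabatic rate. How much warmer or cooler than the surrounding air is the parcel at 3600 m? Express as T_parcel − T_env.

-5.65°C (parcel cooler than environment)

Parcel:
  1100 → 3600 m (dry, 9.8°C/km): ΔT = -9.8 × 2.5 = -24.5°C → T = -5.9°C
Environment:
  1100 → 2500 m (environment, lower layer, 4.9°C/km): ΔT = -4.9 × 1.4 = -6.86°C → T = 11.74°C
  2500 → 3600 m (environment, upper layer, 10.9°C/km): ΔT = -10.9 × 1.1 = -11.99°C → T = -0.25°C
T_parcel − T_env = -5.9 − (-0.25) = -5.65°C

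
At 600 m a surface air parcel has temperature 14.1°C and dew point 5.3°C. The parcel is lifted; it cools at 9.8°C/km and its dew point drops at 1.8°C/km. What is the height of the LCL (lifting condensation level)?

T and T_d converge at 9.8 − 1.8 = 8°C per km
Height above start = (14.1 − 5.3) / 8 = 1.1 km
LCL altitude = 600 m + 1100 m = 1700 m

1700 m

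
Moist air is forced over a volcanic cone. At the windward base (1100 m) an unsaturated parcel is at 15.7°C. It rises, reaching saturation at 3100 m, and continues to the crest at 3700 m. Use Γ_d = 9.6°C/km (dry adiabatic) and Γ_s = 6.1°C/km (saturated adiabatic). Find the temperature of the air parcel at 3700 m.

1100–3100 m, dry: Δz = 2 km ⇒ ΔT = -19.2°C; T = -3.5°C
3100–3700 m, saturated: Δz = 0.6 km ⇒ ΔT = -3.66°C; T = -7.16°C

-7.16°C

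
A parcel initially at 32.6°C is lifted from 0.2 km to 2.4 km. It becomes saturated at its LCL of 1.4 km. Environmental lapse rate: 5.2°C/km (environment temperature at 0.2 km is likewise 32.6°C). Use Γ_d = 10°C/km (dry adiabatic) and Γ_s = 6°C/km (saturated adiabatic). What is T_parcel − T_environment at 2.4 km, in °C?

-6.56°C (parcel cooler than environment)

Parcel:
  200 → 1400 m (dry, 10°C/km): ΔT = -10 × 1.2 = -12°C → T = 20.6°C
  1400 → 2400 m (saturated, 6°C/km): ΔT = -6 × 1 = -6°C → T = 14.6°C
Environment:
  200 → 2400 m (environment, 5.2°C/km): ΔT = -5.2 × 2.2 = -11.44°C → T = 21.16°C
T_parcel − T_env = 14.6 − 21.16 = -6.56°C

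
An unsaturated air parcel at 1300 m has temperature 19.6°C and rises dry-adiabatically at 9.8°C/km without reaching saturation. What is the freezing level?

Height above start = (19.6 − 0) / 9.8 = 2 km
Altitude = 1300 m + 2000 m = 3300 m

3300 m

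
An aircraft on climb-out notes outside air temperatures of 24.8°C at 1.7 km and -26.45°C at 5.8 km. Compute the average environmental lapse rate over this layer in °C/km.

Γ = −ΔT/Δz = (24.8 − (-26.45)) / (5800 − 1700) m
  = 51.25°C / 4.1 km = 12.5°C/km

12.5°C/km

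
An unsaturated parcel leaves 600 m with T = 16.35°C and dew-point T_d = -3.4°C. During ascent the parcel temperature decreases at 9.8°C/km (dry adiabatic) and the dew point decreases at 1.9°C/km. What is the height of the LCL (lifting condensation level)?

T and T_d converge at 9.8 − 1.9 = 7.9°C per km
Height above start = (16.35 − (-3.4)) / 7.9 = 2.5 km
LCL altitude = 600 m + 2500 m = 3100 m

3100 m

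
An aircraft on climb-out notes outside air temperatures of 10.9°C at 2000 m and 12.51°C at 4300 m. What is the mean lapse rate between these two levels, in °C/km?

Γ = −ΔT/Δz = (10.9 − 12.51) / (4300 − 2000) m
  = -1.61°C / 2.3 km = -0.7°C/km

-0.7°C/km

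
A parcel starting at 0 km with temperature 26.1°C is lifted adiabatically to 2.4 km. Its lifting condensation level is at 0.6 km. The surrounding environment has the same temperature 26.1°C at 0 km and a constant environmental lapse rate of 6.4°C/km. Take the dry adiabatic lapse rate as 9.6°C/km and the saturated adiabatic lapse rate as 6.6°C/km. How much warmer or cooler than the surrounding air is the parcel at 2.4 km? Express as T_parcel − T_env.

Parcel:
  0–600 m, dry: Δz = 0.6 km ⇒ ΔT = -5.76°C; T = 20.34°C
  600–2400 m, saturated: Δz = 1.8 km ⇒ ΔT = -11.88°C; T = 8.46°C
Environment:
  0–2400 m, environment: Δz = 2.4 km ⇒ ΔT = -15.36°C; T = 10.74°C
T_parcel − T_env = 8.46 − 10.74 = -2.28°C

-2.28°C (parcel cooler than environment)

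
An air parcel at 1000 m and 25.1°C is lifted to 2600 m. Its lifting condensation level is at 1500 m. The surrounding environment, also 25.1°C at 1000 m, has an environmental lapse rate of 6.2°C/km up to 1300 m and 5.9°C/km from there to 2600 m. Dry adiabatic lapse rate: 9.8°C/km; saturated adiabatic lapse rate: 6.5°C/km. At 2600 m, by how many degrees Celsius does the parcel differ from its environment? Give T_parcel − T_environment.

-2.52°C (parcel cooler than environment)

Parcel:
  From 1000 m to 1500 m (dry): cools by 9.8 × 0.5 = 4.9°C, giving 20.2°C.
  From 1500 m to 2600 m (saturated): cools by 6.5 × 1.1 = 7.15°C, giving 13.05°C.
Environment:
  From 1000 m to 1300 m (environment, lower layer): cools by 6.2 × 0.3 = 1.86°C, giving 23.24°C.
  From 1300 m to 2600 m (environment, upper layer): cools by 5.9 × 1.3 = 7.67°C, giving 15.57°C.
T_parcel − T_env = 13.05 − 15.57 = -2.52°C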